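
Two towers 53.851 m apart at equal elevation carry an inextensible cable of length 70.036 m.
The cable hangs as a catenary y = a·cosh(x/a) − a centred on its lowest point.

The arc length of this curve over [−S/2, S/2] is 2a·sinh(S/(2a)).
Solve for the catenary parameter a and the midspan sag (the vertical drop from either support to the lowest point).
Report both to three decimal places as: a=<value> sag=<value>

a=20.898 sag=19.882

seed: a₀ = √(S³/(24(L−S))) = √(53.851³/(24·16.185)) = 20.050661
iter 1: u=1.342873  f(a)=+1.524e+00  f'(a)=-1.925e+00  a ← 20.050661 − (+1.524e+00/-1.925e+00) = 20.842161
iter 2: u=1.291877  f(a)=+9.486e-02  f'(a)=-1.692e+00  a ← 20.842161 − (+9.486e-02/-1.692e+00) = 20.898225
iter 3: u=1.288411  f(a)=+4.217e-04  f'(a)=-1.677e+00  a ← 20.898225 − (+4.217e-04/-1.677e+00) = 20.898476
iter 4: u=1.288395  f(a)=+8.418e-09  f'(a)=-1.677e+00  a ← 20.898476 − (+8.418e-09/-1.677e+00) = 20.898476
iter 5: u=1.288395  f(a)=+0.000e+00  f'(a)=-1.677e+00  a ← 20.898476 − (+0.000e+00/-1.677e+00) = 20.898476
converged: |Δa| < 1e-12 after 5 iterations
sag = a·(cosh(S/(2a)) − 1) = 20.898476·(cosh(1.288395) − 1) = 19.881502
T_max/T_min = cosh(S/(2a)) = 1.951337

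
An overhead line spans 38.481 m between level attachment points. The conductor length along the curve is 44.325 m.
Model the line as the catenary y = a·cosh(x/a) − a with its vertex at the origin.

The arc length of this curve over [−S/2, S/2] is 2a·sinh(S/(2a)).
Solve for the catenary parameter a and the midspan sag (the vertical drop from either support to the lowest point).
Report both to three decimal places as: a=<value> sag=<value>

seed: a₀ = √(S³/(24(L−S))) = √(38.481³/(24·5.844)) = 20.156207
iter 1: u=0.954570  f(a)=+2.721e-01  f'(a)=-6.345e-01  a ← 20.156207 − (+2.721e-01/-6.345e-01) = 20.585082
iter 2: u=0.934682  f(a)=+8.927e-03  f'(a)=-5.934e-01  a ← 20.585082 − (+8.927e-03/-5.934e-01) = 20.600125
iter 3: u=0.933999  f(a)=+1.033e-05  f'(a)=-5.921e-01  a ← 20.600125 − (+1.033e-05/-5.921e-01) = 20.600143
iter 4: u=0.933998  f(a)=+1.387e-11  f'(a)=-5.921e-01  a ← 20.600143 − (+1.387e-11/-5.921e-01) = 20.600143
iter 5: u=0.933998  f(a)=+0.000e+00  f'(a)=-5.921e-01  a ← 20.600143 − (+0.000e+00/-5.921e-01) = 20.600143
converged: |Δa| < 1e-12 after 5 iterations
sag = a·(cosh(S/(2a)) − 1) = 20.600143·(cosh(0.933998) − 1) = 9.657787
T_max/T_min = cosh(S/(2a)) = 1.468821

a=20.600 sag=9.658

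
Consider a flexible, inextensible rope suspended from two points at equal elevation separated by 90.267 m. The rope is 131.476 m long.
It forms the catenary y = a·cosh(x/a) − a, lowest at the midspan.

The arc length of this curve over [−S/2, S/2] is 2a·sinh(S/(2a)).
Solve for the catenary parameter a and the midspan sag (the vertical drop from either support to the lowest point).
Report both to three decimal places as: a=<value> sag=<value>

a=28.971 sag=42.868

seed: a₀ = √(S³/(24(L−S))) = √(90.267³/(24·41.209)) = 27.270422
iter 1: u=1.655035  f(a)=+6.026e+00  f'(a)=-3.935e+00  a ← 27.270422 − (+6.026e+00/-3.935e+00) = 28.801763
iter 2: u=1.567039  f(a)=+5.449e-01  f'(a)=-3.253e+00  a ← 28.801763 − (+5.449e-01/-3.253e+00) = 28.969251
iter 3: u=1.557980  f(a)=+5.432e-03  f'(a)=-3.189e+00  a ← 28.969251 − (+5.432e-03/-3.189e+00) = 28.970954
iter 4: u=1.557888  f(a)=+5.518e-07  f'(a)=-3.188e+00  a ← 28.970954 − (+5.518e-07/-3.188e+00) = 28.970954
iter 5: u=1.557888  f(a)=+0.000e+00  f'(a)=-3.188e+00  a ← 28.970954 − (+0.000e+00/-3.188e+00) = 28.970954
converged: |Δa| < 1e-12 after 5 iterations
sag = a·(cosh(S/(2a)) − 1) = 28.970954·(cosh(1.557888) − 1) = 42.867760
T_max/T_min = cosh(S/(2a)) = 2.479681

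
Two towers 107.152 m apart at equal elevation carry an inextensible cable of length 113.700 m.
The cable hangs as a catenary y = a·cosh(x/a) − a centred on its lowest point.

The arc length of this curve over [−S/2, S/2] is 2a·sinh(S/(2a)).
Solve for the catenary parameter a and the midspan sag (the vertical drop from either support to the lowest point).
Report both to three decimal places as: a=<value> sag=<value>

a=89.279 sag=16.564

seed: a₀ = √(S³/(24(L−S))) = √(107.152³/(24·6.548)) = 88.479053
iter 1: u=0.605522  f(a)=+1.211e-01  f'(a)=-1.535e-01  a ← 88.479053 − (+1.211e-01/-1.535e-01) = 89.267901
iter 2: u=0.600171  f(a)=+1.639e-03  f'(a)=-1.494e-01  a ← 89.267901 − (+1.639e-03/-1.494e-01) = 89.278870
iter 3: u=0.600097  f(a)=+3.091e-07  f'(a)=-1.493e-01  a ← 89.278870 − (+3.091e-07/-1.493e-01) = 89.278872
iter 4: u=0.600097  f(a)=+2.842e-14  f'(a)=-1.493e-01  a ← 89.278872 − (+2.842e-14/-1.493e-01) = 89.278872
converged: |Δa| < 1e-12 after 4 iterations
sag = a·(cosh(S/(2a)) − 1) = 89.278872·(cosh(0.600097) − 1) = 16.563650
T_max/T_min = cosh(S/(2a)) = 1.185527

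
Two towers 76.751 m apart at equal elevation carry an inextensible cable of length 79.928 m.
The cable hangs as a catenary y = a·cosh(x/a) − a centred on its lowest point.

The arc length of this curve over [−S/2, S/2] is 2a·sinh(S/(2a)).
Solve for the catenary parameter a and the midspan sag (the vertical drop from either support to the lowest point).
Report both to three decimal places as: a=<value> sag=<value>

seed: a₀ = √(S³/(24(L−S))) = √(76.751³/(24·3.177)) = 77.003743
iter 1: u=0.498359  f(a)=+3.969e-02  f'(a)=-8.458e-02  a ← 77.003743 − (+3.969e-02/-8.458e-02) = 77.472942
iter 2: u=0.495341  f(a)=+3.657e-04  f'(a)=-8.303e-02  a ← 77.472942 − (+3.657e-04/-8.303e-02) = 77.477346
iter 3: u=0.495313  f(a)=+3.168e-08  f'(a)=-8.302e-02  a ← 77.477346 − (+3.168e-08/-8.302e-02) = 77.477347
iter 4: u=0.495313  f(a)=+0.000e+00  f'(a)=-8.302e-02  a ← 77.477347 − (+0.000e+00/-8.302e-02) = 77.477347
converged: |Δa| < 1e-12 after 4 iterations
sag = a·(cosh(S/(2a)) − 1) = 77.477347·(cosh(0.495313) − 1) = 9.699832
T_max/T_min = cosh(S/(2a)) = 1.125196

a=77.477 sag=9.700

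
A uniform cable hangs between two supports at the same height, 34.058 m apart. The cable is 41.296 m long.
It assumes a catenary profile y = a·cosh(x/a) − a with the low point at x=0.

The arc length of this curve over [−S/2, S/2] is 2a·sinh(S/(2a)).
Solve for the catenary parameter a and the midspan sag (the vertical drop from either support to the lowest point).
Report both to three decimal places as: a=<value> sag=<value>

seed: a₀ = √(S³/(24(L−S))) = √(34.058³/(24·7.238)) = 15.080433
iter 1: u=1.129212  f(a)=+4.757e-01  f'(a)=-1.088e+00  a ← 15.080433 − (+4.757e-01/-1.088e+00) = 15.517670
iter 2: u=1.097394  f(a)=+2.147e-02  f'(a)=-9.918e-01  a ← 15.517670 − (+2.147e-02/-9.918e-01) = 15.539321
iter 3: u=1.095865  f(a)=+4.834e-05  f'(a)=-9.873e-01  a ← 15.539321 − (+4.834e-05/-9.873e-01) = 15.539370
iter 4: u=1.095862  f(a)=+2.461e-10  f'(a)=-9.873e-01  a ← 15.539370 − (+2.461e-10/-9.873e-01) = 15.539370
iter 5: u=1.095862  f(a)=+0.000e+00  f'(a)=-9.873e-01  a ← 15.539370 − (+0.000e+00/-9.873e-01) = 15.539370
converged: |Δa| < 1e-12 after 5 iterations
sag = a·(cosh(S/(2a)) − 1) = 15.539370·(cosh(1.095862) − 1) = 10.302687
T_max/T_min = cosh(S/(2a)) = 1.663005

a=15.539 sag=10.303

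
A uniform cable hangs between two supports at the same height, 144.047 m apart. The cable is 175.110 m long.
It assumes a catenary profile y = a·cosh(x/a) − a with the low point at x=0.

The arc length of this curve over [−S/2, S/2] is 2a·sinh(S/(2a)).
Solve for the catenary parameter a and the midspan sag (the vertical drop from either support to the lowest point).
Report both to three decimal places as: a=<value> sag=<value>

seed: a₀ = √(S³/(24(L−S))) = √(144.047³/(24·31.063)) = 63.318265
iter 1: u=1.137484  f(a)=+2.073e+00  f'(a)=-1.114e+00  a ← 63.318265 − (+2.073e+00/-1.114e+00) = 65.178557
iter 2: u=1.105018  f(a)=+9.485e-02  f'(a)=-1.014e+00  a ← 65.178557 − (+9.485e-02/-1.014e+00) = 65.272071
iter 3: u=1.103435  f(a)=+2.197e-04  f'(a)=-1.010e+00  a ← 65.272071 − (+2.197e-04/-1.010e+00) = 65.272289
iter 4: u=1.103432  f(a)=+1.185e-09  f'(a)=-1.010e+00  a ← 65.272289 − (+1.185e-09/-1.010e+00) = 65.272289
iter 5: u=1.103432  f(a)=+0.000e+00  f'(a)=-1.010e+00  a ← 65.272289 − (+0.000e+00/-1.010e+00) = 65.272289
converged: |Δa| < 1e-12 after 5 iterations
sag = a·(cosh(S/(2a)) − 1) = 65.272289·(cosh(1.103432) − 1) = 43.935539
T_max/T_min = cosh(S/(2a)) = 1.673112

a=65.272 sag=43.936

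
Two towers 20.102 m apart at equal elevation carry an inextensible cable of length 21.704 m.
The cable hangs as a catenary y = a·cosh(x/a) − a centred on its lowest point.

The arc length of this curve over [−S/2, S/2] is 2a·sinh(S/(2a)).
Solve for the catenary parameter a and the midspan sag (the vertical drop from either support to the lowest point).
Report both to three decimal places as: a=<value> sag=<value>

a=14.706 sag=3.571

seed: a₀ = √(S³/(24(L−S))) = √(20.102³/(24·1.602)) = 14.535234
iter 1: u=0.691492  f(a)=+3.874e-02  f'(a)=-2.312e-01  a ← 14.535234 − (+3.874e-02/-2.312e-01) = 14.702828
iter 2: u=0.683610  f(a)=+6.802e-04  f'(a)=-2.231e-01  a ← 14.702828 − (+6.802e-04/-2.231e-01) = 14.705877
iter 3: u=0.683468  f(a)=+2.180e-07  f'(a)=-2.230e-01  a ← 14.705877 − (+2.180e-07/-2.230e-01) = 14.705878
iter 4: u=0.683468  f(a)=+2.132e-14  f'(a)=-2.230e-01  a ← 14.705878 − (+2.132e-14/-2.230e-01) = 14.705878
converged: |Δa| < 1e-12 after 4 iterations
sag = a·(cosh(S/(2a)) − 1) = 14.705878·(cosh(0.683468) − 1) = 3.570575
T_max/T_min = cosh(S/(2a)) = 1.242799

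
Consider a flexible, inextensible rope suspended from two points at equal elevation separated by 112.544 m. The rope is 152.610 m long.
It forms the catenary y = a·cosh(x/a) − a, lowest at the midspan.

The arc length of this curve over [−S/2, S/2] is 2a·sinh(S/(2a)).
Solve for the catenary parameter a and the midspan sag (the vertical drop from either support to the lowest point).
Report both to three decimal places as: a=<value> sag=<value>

seed: a₀ = √(S³/(24(L−S))) = √(112.544³/(24·40.066)) = 38.502587
iter 1: u=1.461512  f(a)=+4.503e+00  f'(a)=-2.561e+00  a ← 38.502587 − (+4.503e+00/-2.561e+00) = 40.260964
iter 2: u=1.397681  f(a)=+3.269e-01  f'(a)=-2.202e+00  a ← 40.260964 − (+3.269e-01/-2.202e+00) = 40.409435
iter 3: u=1.392546  f(a)=+2.020e-03  f'(a)=-2.174e+00  a ← 40.409435 − (+2.020e-03/-2.174e+00) = 40.410364
iter 4: u=1.392514  f(a)=+7.821e-08  f'(a)=-2.174e+00  a ← 40.410364 − (+7.821e-08/-2.174e+00) = 40.410364
iter 5: u=1.392514  f(a)=+0.000e+00  f'(a)=-2.174e+00  a ← 40.410364 − (+0.000e+00/-2.174e+00) = 40.410364
converged: |Δa| < 1e-12 after 5 iterations
sag = a·(cosh(S/(2a)) − 1) = 40.410364·(cosh(1.392514) − 1) = 45.934587
T_max/T_min = cosh(S/(2a)) = 2.136703

a=40.410 sag=45.935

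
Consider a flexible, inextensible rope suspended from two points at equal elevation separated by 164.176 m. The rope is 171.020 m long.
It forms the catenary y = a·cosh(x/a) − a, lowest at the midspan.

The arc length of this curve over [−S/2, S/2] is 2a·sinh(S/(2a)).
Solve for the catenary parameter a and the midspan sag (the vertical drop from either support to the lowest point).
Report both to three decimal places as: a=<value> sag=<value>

seed: a₀ = √(S³/(24(L−S))) = √(164.176³/(24·6.844)) = 164.136015
iter 1: u=0.500122  f(a)=+8.610e-02  f'(a)=-8.550e-02  a ← 164.136015 − (+8.610e-02/-8.550e-02) = 165.143083
iter 2: u=0.497072  f(a)=+7.989e-04  f'(a)=-8.392e-02  a ← 165.143083 − (+7.989e-04/-8.392e-02) = 165.152603
iter 3: u=0.497043  f(a)=+7.020e-08  f'(a)=-8.390e-02  a ← 165.152603 − (+7.020e-08/-8.390e-02) = 165.152604
iter 4: u=0.497043  f(a)=+5.684e-14  f'(a)=-8.390e-02  a ← 165.152604 − (+5.684e-14/-8.390e-02) = 165.152604
converged: |Δa| < 1e-12 after 4 iterations
sag = a·(cosh(S/(2a)) − 1) = 165.152604·(cosh(0.497043) − 1) = 20.824122
T_max/T_min = cosh(S/(2a)) = 1.126090

a=165.153 sag=20.824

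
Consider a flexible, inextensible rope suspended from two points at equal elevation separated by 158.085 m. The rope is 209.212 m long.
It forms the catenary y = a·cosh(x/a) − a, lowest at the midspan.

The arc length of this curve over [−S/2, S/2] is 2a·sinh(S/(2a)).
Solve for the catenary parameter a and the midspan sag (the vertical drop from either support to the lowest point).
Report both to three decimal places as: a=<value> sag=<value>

a=59.312 sag=60.939

seed: a₀ = √(S³/(24(L−S))) = √(158.085³/(24·51.127)) = 56.742076
iter 1: u=1.393014  f(a)=+5.196e+00  f'(a)=-2.177e+00  a ← 56.742076 − (+5.196e+00/-2.177e+00) = 59.128974
iter 2: u=1.336781  f(a)=+3.459e-01  f'(a)=-1.896e+00  a ← 59.128974 − (+3.459e-01/-1.896e+00) = 59.311395
iter 3: u=1.332670  f(a)=+1.774e-03  f'(a)=-1.876e+00  a ← 59.311395 − (+1.774e-03/-1.876e+00) = 59.312340
iter 4: u=1.332648  f(a)=+4.719e-08  f'(a)=-1.876e+00  a ← 59.312340 − (+4.719e-08/-1.876e+00) = 59.312340
iter 5: u=1.332648  f(a)=+2.842e-14  f'(a)=-1.876e+00  a ← 59.312340 − (+2.842e-14/-1.876e+00) = 59.312340
converged: |Δa| < 1e-12 after 5 iterations
sag = a·(cosh(S/(2a)) − 1) = 59.312340·(cosh(1.332648) − 1) = 60.938934
T_max/T_min = cosh(S/(2a)) = 2.027424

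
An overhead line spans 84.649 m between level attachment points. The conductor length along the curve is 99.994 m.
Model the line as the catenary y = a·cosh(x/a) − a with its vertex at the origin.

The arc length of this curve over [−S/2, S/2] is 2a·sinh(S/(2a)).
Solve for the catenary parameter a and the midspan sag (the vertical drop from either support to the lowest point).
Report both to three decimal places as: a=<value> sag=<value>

seed: a₀ = √(S³/(24(L−S))) = √(84.649³/(24·15.345)) = 40.582956
iter 1: u=1.042913  f(a)=+8.565e-01  f'(a)=-8.417e-01  a ← 40.582956 − (+8.565e-01/-8.417e-01) = 41.600435
iter 2: u=1.017405  f(a)=+3.327e-02  f'(a)=-7.775e-01  a ← 41.600435 − (+3.327e-02/-7.775e-01) = 41.643222
iter 3: u=1.016360  f(a)=+5.468e-05  f'(a)=-7.749e-01  a ← 41.643222 − (+5.468e-05/-7.749e-01) = 41.643292
iter 4: u=1.016358  f(a)=+1.483e-10  f'(a)=-7.749e-01  a ← 41.643292 − (+1.483e-10/-7.749e-01) = 41.643292
iter 5: u=1.016358  f(a)=+0.000e+00  f'(a)=-7.749e-01  a ← 41.643292 − (+0.000e+00/-7.749e-01) = 41.643292
converged: |Δa| < 1e-12 after 5 iterations
sag = a·(cosh(S/(2a)) − 1) = 41.643292·(cosh(1.016358) − 1) = 23.424855
T_max/T_min = cosh(S/(2a)) = 1.562512

a=41.643 sag=23.425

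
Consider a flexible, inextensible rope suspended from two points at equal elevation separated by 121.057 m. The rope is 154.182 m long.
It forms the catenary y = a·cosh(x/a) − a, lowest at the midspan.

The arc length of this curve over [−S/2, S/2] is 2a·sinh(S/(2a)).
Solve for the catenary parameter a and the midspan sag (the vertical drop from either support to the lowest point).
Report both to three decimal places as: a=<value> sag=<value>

a=49.067 sag=42.314

seed: a₀ = √(S³/(24(L−S))) = √(121.057³/(24·33.125)) = 47.239065
iter 1: u=1.281323  f(a)=+2.828e+00  f'(a)=-1.647e+00  a ← 47.239065 − (+2.828e+00/-1.647e+00) = 48.956512
iter 2: u=1.236373  f(a)=+1.615e-01  f'(a)=-1.463e+00  a ← 48.956512 − (+1.615e-01/-1.463e+00) = 49.066901
iter 3: u=1.233591  f(a)=+5.978e-04  f'(a)=-1.453e+00  a ← 49.066901 − (+5.978e-04/-1.453e+00) = 49.067312
iter 4: u=1.233581  f(a)=+8.252e-09  f'(a)=-1.453e+00  a ← 49.067312 − (+8.252e-09/-1.453e+00) = 49.067313
iter 5: u=1.233581  f(a)=+0.000e+00  f'(a)=-1.453e+00  a ← 49.067313 − (+0.000e+00/-1.453e+00) = 49.067313
converged: |Δa| < 1e-12 after 5 iterations
sag = a·(cosh(S/(2a)) − 1) = 49.067313·(cosh(1.233581) − 1) = 42.314433
T_max/T_min = cosh(S/(2a)) = 1.862375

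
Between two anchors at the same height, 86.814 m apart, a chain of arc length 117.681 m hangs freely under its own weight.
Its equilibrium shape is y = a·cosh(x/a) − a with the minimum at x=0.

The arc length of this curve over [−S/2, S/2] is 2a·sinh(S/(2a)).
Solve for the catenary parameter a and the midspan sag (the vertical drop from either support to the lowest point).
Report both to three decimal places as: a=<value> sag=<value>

seed: a₀ = √(S³/(24(L−S))) = √(86.814³/(24·30.867)) = 29.718838
iter 1: u=1.460589  f(a)=+3.465e+00  f'(a)=-2.556e+00  a ← 29.718838 − (+3.465e+00/-2.556e+00) = 31.074613
iter 2: u=1.396864  f(a)=+2.512e-01  f'(a)=-2.197e+00  a ← 31.074613 − (+2.512e-01/-2.197e+00) = 31.188939
iter 3: u=1.391743  f(a)=+1.549e-03  f'(a)=-2.170e+00  a ← 31.188939 − (+1.549e-03/-2.170e+00) = 31.189652
iter 4: u=1.391712  f(a)=+5.966e-08  f'(a)=-2.170e+00  a ← 31.189652 − (+5.966e-08/-2.170e+00) = 31.189652
iter 5: u=1.391712  f(a)=+0.000e+00  f'(a)=-2.170e+00  a ← 31.189652 − (+0.000e+00/-2.170e+00) = 31.189652
converged: |Δa| < 1e-12 after 5 iterations
sag = a·(cosh(S/(2a)) − 1) = 31.189652·(cosh(1.391712) − 1) = 35.406135
T_max/T_min = cosh(S/(2a)) = 2.135189

a=31.190 sag=35.406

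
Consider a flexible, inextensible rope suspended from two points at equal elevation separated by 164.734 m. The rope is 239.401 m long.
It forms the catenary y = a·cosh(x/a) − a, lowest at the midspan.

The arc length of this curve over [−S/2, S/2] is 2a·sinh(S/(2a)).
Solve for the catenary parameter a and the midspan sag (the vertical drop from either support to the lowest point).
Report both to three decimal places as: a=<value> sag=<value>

seed: a₀ = √(S³/(24(L−S))) = √(164.734³/(24·74.667)) = 49.946481
iter 1: u=1.649105  f(a)=+1.084e+01  f'(a)=-3.886e+00  a ← 49.946481 − (+1.084e+01/-3.886e+00) = 52.734876
iter 2: u=1.561908  f(a)=+9.736e-01  f'(a)=-3.216e+00  a ← 52.734876 − (+9.736e-01/-3.216e+00) = 53.037580
iter 3: u=1.552993  f(a)=+9.574e-03  f'(a)=-3.153e+00  a ← 53.037580 − (+9.574e-03/-3.153e+00) = 53.040616
iter 4: u=1.552904  f(a)=+9.460e-07  f'(a)=-3.153e+00  a ← 53.040616 − (+9.460e-07/-3.153e+00) = 53.040616
iter 5: u=1.552904  f(a)=+2.842e-14  f'(a)=-3.153e+00  a ← 53.040616 − (+2.842e-14/-3.153e+00) = 53.040616
converged: |Δa| < 1e-12 after 5 iterations
sag = a·(cosh(S/(2a)) − 1) = 53.040616·(cosh(1.552904) − 1) = 77.884999
T_max/T_min = cosh(S/(2a)) = 2.468403

a=53.041 sag=77.885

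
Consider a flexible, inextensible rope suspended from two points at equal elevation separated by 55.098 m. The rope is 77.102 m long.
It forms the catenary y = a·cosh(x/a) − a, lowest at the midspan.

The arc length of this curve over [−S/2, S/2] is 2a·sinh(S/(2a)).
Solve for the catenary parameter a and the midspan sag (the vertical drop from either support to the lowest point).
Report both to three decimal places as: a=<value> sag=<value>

a=18.778 sag=24.103

seed: a₀ = √(S³/(24(L−S))) = √(55.098³/(24·22.004)) = 17.797021
iter 1: u=1.547956  f(a)=+2.792e+00  f'(a)=-3.118e+00  a ← 17.797021 − (+2.792e+00/-3.118e+00) = 18.692308
iter 2: u=1.473815  f(a)=+2.245e-01  f'(a)=-2.635e+00  a ← 18.692308 − (+2.245e-01/-2.635e+00) = 18.777497
iter 3: u=1.467128  f(a)=+1.732e-03  f'(a)=-2.595e+00  a ← 18.777497 − (+1.732e-03/-2.595e+00) = 18.778165
iter 4: u=1.467076  f(a)=+1.049e-07  f'(a)=-2.594e+00  a ← 18.778165 − (+1.049e-07/-2.594e+00) = 18.778165
iter 5: u=1.467076  f(a)=+1.421e-14  f'(a)=-2.594e+00  a ← 18.778165 − (+1.421e-14/-2.594e+00) = 18.778165
converged: |Δa| < 1e-12 after 5 iterations
sag = a·(cosh(S/(2a)) − 1) = 18.778165·(cosh(1.467076) − 1) = 24.103056
T_max/T_min = cosh(S/(2a)) = 2.283568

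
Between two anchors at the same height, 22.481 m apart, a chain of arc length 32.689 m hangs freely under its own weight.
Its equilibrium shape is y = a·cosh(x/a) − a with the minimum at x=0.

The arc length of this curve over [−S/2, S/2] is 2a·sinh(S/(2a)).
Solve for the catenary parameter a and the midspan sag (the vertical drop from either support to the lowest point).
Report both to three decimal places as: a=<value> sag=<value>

seed: a₀ = √(S³/(24(L−S))) = √(22.481³/(24·10.208)) = 6.810006
iter 1: u=1.650586  f(a)=+1.484e+00  f'(a)=-3.898e+00  a ← 6.810006 − (+1.484e+00/-3.898e+00) = 7.190747
iter 2: u=1.563189  f(a)=+1.336e-01  f'(a)=-3.226e+00  a ← 7.190747 − (+1.336e-01/-3.226e+00) = 7.232157
iter 3: u=1.554239  f(a)=+1.318e-03  f'(a)=-3.162e+00  a ← 7.232157 − (+1.318e-03/-3.162e+00) = 7.232574
iter 4: u=1.554149  f(a)=+1.311e-07  f'(a)=-3.162e+00  a ← 7.232574 − (+1.311e-07/-3.162e+00) = 7.232574
iter 5: u=1.554149  f(a)=+0.000e+00  f'(a)=-3.162e+00  a ← 7.232574 − (+0.000e+00/-3.162e+00) = 7.232574
converged: |Δa| < 1e-12 after 5 iterations
sag = a·(cosh(S/(2a)) − 1) = 7.232574·(cosh(1.554149) − 1) = 10.640669
T_max/T_min = cosh(S/(2a)) = 2.471215

a=7.233 sag=10.641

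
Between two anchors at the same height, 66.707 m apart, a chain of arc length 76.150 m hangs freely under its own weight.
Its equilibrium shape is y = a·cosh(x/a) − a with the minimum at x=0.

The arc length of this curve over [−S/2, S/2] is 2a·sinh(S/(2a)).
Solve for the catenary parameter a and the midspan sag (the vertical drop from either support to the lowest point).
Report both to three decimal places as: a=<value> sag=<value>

seed: a₀ = √(S³/(24(L−S))) = √(66.707³/(24·9.443)) = 36.190660
iter 1: u=0.921605  f(a)=+4.092e-01  f'(a)=-5.675e-01  a ← 36.190660 − (+4.092e-01/-5.675e-01) = 36.911723
iter 2: u=0.903602  f(a)=+1.255e-02  f'(a)=-5.332e-01  a ← 36.911723 − (+1.255e-02/-5.332e-01) = 36.935260
iter 3: u=0.903026  f(a)=+1.263e-05  f'(a)=-5.321e-01  a ← 36.935260 − (+1.263e-05/-5.321e-01) = 36.935284
iter 4: u=0.903025  f(a)=+1.282e-11  f'(a)=-5.321e-01  a ← 36.935284 − (+1.282e-11/-5.321e-01) = 36.935284
converged: |Δa| < 1e-12 after 4 iterations
sag = a·(cosh(S/(2a)) − 1) = 36.935284·(cosh(0.903025) − 1) = 16.111119
T_max/T_min = cosh(S/(2a)) = 1.436199

a=36.935 sag=16.111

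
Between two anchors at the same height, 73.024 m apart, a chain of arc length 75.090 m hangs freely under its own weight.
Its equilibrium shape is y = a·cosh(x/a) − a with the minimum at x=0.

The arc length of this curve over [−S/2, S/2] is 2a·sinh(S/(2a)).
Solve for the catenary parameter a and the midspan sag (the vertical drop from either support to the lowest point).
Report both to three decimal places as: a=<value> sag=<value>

seed: a₀ = √(S³/(24(L−S))) = √(73.024³/(24·2.066)) = 88.619164
iter 1: u=0.412010  f(a)=+1.761e-02  f'(a)=-4.742e-02  a ← 88.619164 − (+1.761e-02/-4.742e-02) = 88.990430
iter 2: u=0.410291  f(a)=+1.113e-04  f'(a)=-4.683e-02  a ← 88.990430 − (+1.113e-04/-4.683e-02) = 88.992806
iter 3: u=0.410280  f(a)=+4.505e-09  f'(a)=-4.682e-02  a ← 88.992806 − (+4.505e-09/-4.682e-02) = 88.992806
iter 4: u=0.410280  f(a)=+0.000e+00  f'(a)=-4.682e-02  a ← 88.992806 − (+0.000e+00/-4.682e-02) = 88.992806
converged: |Δa| < 1e-12 after 4 iterations
sag = a·(cosh(S/(2a)) − 1) = 88.992806·(cosh(0.410280) − 1) = 7.595737
T_max/T_min = cosh(S/(2a)) = 1.085352

a=88.993 sag=7.596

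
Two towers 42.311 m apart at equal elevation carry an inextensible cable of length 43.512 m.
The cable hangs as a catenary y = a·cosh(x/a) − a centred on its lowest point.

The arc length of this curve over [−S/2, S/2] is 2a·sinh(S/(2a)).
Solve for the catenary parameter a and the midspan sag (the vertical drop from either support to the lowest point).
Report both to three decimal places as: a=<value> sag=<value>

seed: a₀ = √(S³/(24(L−S))) = √(42.311³/(24·1.201)) = 51.262857
iter 1: u=0.412687  f(a)=+1.027e-02  f'(a)=-4.766e-02  a ← 51.262857 − (+1.027e-02/-4.766e-02) = 51.478318
iter 2: u=0.410959  f(a)=+6.510e-05  f'(a)=-4.706e-02  a ← 51.478318 − (+6.510e-05/-4.706e-02) = 51.479701
iter 3: u=0.410948  f(a)=+2.654e-09  f'(a)=-4.705e-02  a ← 51.479701 − (+2.654e-09/-4.705e-02) = 51.479701
iter 4: u=0.410948  f(a)=+0.000e+00  f'(a)=-4.705e-02  a ← 51.479701 − (+0.000e+00/-4.705e-02) = 51.479701
converged: |Δa| < 1e-12 after 4 iterations
sag = a·(cosh(S/(2a)) − 1) = 51.479701·(cosh(0.410948) − 1) = 4.408430
T_max/T_min = cosh(S/(2a)) = 1.085634

a=51.480 sag=4.408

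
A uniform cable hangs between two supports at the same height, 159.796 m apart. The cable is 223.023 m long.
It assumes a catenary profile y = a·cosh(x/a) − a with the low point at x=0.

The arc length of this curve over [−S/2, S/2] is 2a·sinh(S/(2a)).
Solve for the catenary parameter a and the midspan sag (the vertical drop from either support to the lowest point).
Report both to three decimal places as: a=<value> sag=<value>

a=54.689 sag=69.511

seed: a₀ = √(S³/(24(L−S))) = √(159.796³/(24·63.227)) = 51.855156
iter 1: u=1.540792  f(a)=+7.944e+00  f'(a)=-3.069e+00  a ← 51.855156 − (+7.944e+00/-3.069e+00) = 54.443659
iter 2: u=1.467535  f(a)=+6.335e-01  f'(a)=-2.597e+00  a ← 54.443659 − (+6.335e-01/-2.597e+00) = 54.687596
iter 3: u=1.460989  f(a)=+4.802e-03  f'(a)=-2.558e+00  a ← 54.687596 − (+4.802e-03/-2.558e+00) = 54.689473
iter 4: u=1.460939  f(a)=+2.804e-07  f'(a)=-2.558e+00  a ← 54.689473 − (+2.804e-07/-2.558e+00) = 54.689473
iter 5: u=1.460939  f(a)=+2.842e-14  f'(a)=-2.558e+00  a ← 54.689473 − (+2.842e-14/-2.558e+00) = 54.689473
converged: |Δa| < 1e-12 after 5 iterations
sag = a·(cosh(S/(2a)) − 1) = 54.689473·(cosh(1.460939) − 1) = 69.510982
T_max/T_min = cosh(S/(2a)) = 2.271012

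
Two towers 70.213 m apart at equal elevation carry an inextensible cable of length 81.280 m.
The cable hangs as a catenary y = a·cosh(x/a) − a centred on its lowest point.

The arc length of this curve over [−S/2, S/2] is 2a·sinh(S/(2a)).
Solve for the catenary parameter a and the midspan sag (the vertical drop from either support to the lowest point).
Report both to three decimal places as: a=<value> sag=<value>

seed: a₀ = √(S³/(24(L−S))) = √(70.213³/(24·11.067)) = 36.099877
iter 1: u=0.972483  f(a)=+5.353e-01  f'(a)=-6.731e-01  a ← 36.099877 − (+5.353e-01/-6.731e-01) = 36.895073
iter 2: u=0.951523  f(a)=+1.820e-02  f'(a)=-6.280e-01  a ← 36.895073 − (+1.820e-02/-6.280e-01) = 36.924046
iter 3: u=0.950776  f(a)=+2.267e-05  f'(a)=-6.265e-01  a ← 36.924046 − (+2.267e-05/-6.265e-01) = 36.924083
iter 4: u=0.950775  f(a)=+3.527e-11  f'(a)=-6.265e-01  a ← 36.924083 − (+3.527e-11/-6.265e-01) = 36.924083
iter 5: u=0.950775  f(a)=+0.000e+00  f'(a)=-6.265e-01  a ← 36.924083 − (+0.000e+00/-6.265e-01) = 36.924083
converged: |Δa| < 1e-12 after 5 iterations
sag = a·(cosh(S/(2a)) − 1) = 36.924083·(cosh(0.950775) − 1) = 17.984910
T_max/T_min = cosh(S/(2a)) = 1.487078

a=36.924 sag=17.985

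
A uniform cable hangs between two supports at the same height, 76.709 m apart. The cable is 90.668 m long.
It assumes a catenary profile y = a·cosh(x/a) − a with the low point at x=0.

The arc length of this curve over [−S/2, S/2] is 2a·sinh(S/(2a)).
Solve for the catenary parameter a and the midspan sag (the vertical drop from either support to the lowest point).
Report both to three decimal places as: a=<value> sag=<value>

a=37.669 sag=21.273

seed: a₀ = √(S³/(24(L−S))) = √(76.709³/(24·13.959)) = 36.705970
iter 1: u=1.044912  f(a)=+7.822e-01  f'(a)=-8.469e-01  a ← 36.705970 − (+7.822e-01/-8.469e-01) = 37.629495
iter 2: u=1.019267  f(a)=+3.049e-02  f'(a)=-7.821e-01  a ← 37.629495 − (+3.049e-02/-7.821e-01) = 37.668484
iter 3: u=1.018212  f(a)=+5.050e-05  f'(a)=-7.795e-01  a ← 37.668484 − (+5.050e-05/-7.795e-01) = 37.668549
iter 4: u=1.018210  f(a)=+1.391e-10  f'(a)=-7.795e-01  a ← 37.668549 − (+1.391e-10/-7.795e-01) = 37.668549
iter 5: u=1.018210  f(a)=+0.000e+00  f'(a)=-7.795e-01  a ← 37.668549 − (+0.000e+00/-7.795e-01) = 37.668549
converged: |Δa| < 1e-12 after 5 iterations
sag = a·(cosh(S/(2a)) − 1) = 37.668549·(cosh(1.018210) − 1) = 21.272872
T_max/T_min = cosh(S/(2a)) = 1.564738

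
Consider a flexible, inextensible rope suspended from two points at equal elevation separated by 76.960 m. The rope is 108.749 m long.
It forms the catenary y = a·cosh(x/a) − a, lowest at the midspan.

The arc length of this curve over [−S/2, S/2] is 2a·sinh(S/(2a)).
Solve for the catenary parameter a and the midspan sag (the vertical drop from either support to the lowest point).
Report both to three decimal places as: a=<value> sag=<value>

seed: a₀ = √(S³/(24(L−S))) = √(76.960³/(24·31.789)) = 24.442945
iter 1: u=1.574278  f(a)=+4.180e+00  f'(a)=-3.305e+00  a ← 24.442945 − (+4.180e+00/-3.305e+00) = 25.707470
iter 2: u=1.496841  f(a)=+3.463e-01  f'(a)=-2.779e+00  a ← 25.707470 − (+3.463e-01/-2.779e+00) = 25.832091
iter 3: u=1.489620  f(a)=+2.851e-03  f'(a)=-2.733e+00  a ← 25.832091 − (+2.851e-03/-2.733e+00) = 25.833134
iter 4: u=1.489560  f(a)=+1.967e-07  f'(a)=-2.733e+00  a ← 25.833134 − (+1.967e-07/-2.733e+00) = 25.833134
iter 5: u=1.489560  f(a)=-1.421e-14  f'(a)=-2.733e+00  a ← 25.833134 − (-1.421e-14/-2.733e+00) = 25.833134
converged: |Δa| < 1e-12 after 5 iterations
sag = a·(cosh(S/(2a)) − 1) = 25.833134·(cosh(1.489560) − 1) = 34.366011
T_max/T_min = cosh(S/(2a)) = 2.330307

a=25.833 sag=34.366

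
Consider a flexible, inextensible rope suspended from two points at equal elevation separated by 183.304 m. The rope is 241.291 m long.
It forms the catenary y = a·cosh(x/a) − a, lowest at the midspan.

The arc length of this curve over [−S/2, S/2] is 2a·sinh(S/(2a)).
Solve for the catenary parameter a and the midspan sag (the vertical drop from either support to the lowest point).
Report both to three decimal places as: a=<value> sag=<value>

a=69.477 sag=69.744

seed: a₀ = √(S³/(24(L−S))) = √(183.304³/(24·57.987)) = 66.525320
iter 1: u=1.377701  f(a)=+5.759e+00  f'(a)=-2.097e+00  a ← 66.525320 − (+5.759e+00/-2.097e+00) = 69.270824
iter 2: u=1.323097  f(a)=+3.757e-01  f'(a)=-1.832e+00  a ← 69.270824 − (+3.757e-01/-1.832e+00) = 69.475896
iter 3: u=1.319191  f(a)=+1.846e-03  f'(a)=-1.814e+00  a ← 69.475896 − (+1.846e-03/-1.814e+00) = 69.476913
iter 4: u=1.319172  f(a)=+4.503e-08  f'(a)=-1.814e+00  a ← 69.476913 − (+4.503e-08/-1.814e+00) = 69.476913
iter 5: u=1.319172  f(a)=+0.000e+00  f'(a)=-1.814e+00  a ← 69.476913 − (+0.000e+00/-1.814e+00) = 69.476913
converged: |Δa| < 1e-12 after 5 iterations
sag = a·(cosh(S/(2a)) − 1) = 69.476913·(cosh(1.319172) − 1) = 69.743696
T_max/T_min = cosh(S/(2a)) = 2.003840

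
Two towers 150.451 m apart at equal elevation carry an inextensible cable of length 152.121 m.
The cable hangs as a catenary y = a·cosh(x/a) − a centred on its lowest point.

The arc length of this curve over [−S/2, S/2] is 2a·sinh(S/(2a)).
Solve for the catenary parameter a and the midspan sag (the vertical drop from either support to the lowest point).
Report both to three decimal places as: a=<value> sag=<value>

a=291.978 sag=9.744

seed: a₀ = √(S³/(24(L−S))) = √(150.451³/(24·1.670)) = 291.493424
iter 1: u=0.258069  f(a)=+5.570e-03  f'(a)=-1.153e-02  a ← 291.493424 − (+5.570e-03/-1.153e-02) = 291.976305
iter 2: u=0.257642  f(a)=+1.387e-05  f'(a)=-1.148e-02  a ← 291.976305 − (+1.387e-05/-1.148e-02) = 291.977514
iter 3: u=0.257641  f(a)=+8.652e-11  f'(a)=-1.148e-02  a ← 291.977514 − (+8.652e-11/-1.148e-02) = 291.977514
iter 4: u=0.257641  f(a)=+0.000e+00  f'(a)=-1.148e-02  a ← 291.977514 − (+0.000e+00/-1.148e-02) = 291.977514
converged: |Δa| < 1e-12 after 4 iterations
sag = a·(cosh(S/(2a)) − 1) = 291.977514·(cosh(0.257641) − 1) = 9.744325
T_max/T_min = cosh(S/(2a)) = 1.033374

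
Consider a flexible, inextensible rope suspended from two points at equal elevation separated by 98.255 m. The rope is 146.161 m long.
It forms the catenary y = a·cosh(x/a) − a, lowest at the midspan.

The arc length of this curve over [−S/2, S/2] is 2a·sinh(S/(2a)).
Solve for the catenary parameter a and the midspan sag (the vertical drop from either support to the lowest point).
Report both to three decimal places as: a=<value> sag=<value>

seed: a₀ = √(S³/(24(L−S))) = √(98.255³/(24·47.906)) = 28.723107
iter 1: u=1.710383  f(a)=+7.516e+00  f'(a)=-4.419e+00  a ← 28.723107 − (+7.516e+00/-4.419e+00) = 30.423789
iter 2: u=1.614773  f(a)=+7.192e-01  f'(a)=-3.610e+00  a ← 30.423789 − (+7.192e-01/-3.610e+00) = 30.622996
iter 3: u=1.604268  f(a)=+8.126e-03  f'(a)=-3.529e+00  a ← 30.622996 − (+8.126e-03/-3.529e+00) = 30.625298
iter 4: u=1.604148  f(a)=+1.063e-06  f'(a)=-3.528e+00  a ← 30.625298 − (+1.063e-06/-3.528e+00) = 30.625299
iter 5: u=1.604148  f(a)=+2.842e-14  f'(a)=-3.528e+00  a ← 30.625299 − (+2.842e-14/-3.528e+00) = 30.625299
converged: |Δa| < 1e-12 after 5 iterations
sag = a·(cosh(S/(2a)) − 1) = 30.625299·(cosh(1.604148) − 1) = 48.612750
T_max/T_min = cosh(S/(2a)) = 2.587340

a=30.625 sag=48.613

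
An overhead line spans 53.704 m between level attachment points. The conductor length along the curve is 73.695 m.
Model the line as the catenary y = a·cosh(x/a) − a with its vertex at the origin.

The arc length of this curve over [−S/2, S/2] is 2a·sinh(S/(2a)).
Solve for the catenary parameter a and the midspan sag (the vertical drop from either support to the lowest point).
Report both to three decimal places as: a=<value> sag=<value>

a=18.895 sag=22.514

seed: a₀ = √(S³/(24(L−S))) = √(53.704³/(24·19.991)) = 17.967476
iter 1: u=1.494478  f(a)=+2.355e+00  f'(a)=-2.764e+00  a ← 17.967476 − (+2.355e+00/-2.764e+00) = 18.819611
iter 2: u=1.426809  f(a)=+1.779e-01  f'(a)=-2.360e+00  a ← 18.819611 − (+1.779e-01/-2.360e+00) = 18.894976
iter 3: u=1.421118  f(a)=+1.199e-03  f'(a)=-2.329e+00  a ← 18.894976 − (+1.199e-03/-2.329e+00) = 18.895491
iter 4: u=1.421080  f(a)=+5.521e-08  f'(a)=-2.329e+00  a ← 18.895491 − (+5.521e-08/-2.329e+00) = 18.895491
iter 5: u=1.421080  f(a)=+0.000e+00  f'(a)=-2.329e+00  a ← 18.895491 − (+0.000e+00/-2.329e+00) = 18.895491
converged: |Δa| < 1e-12 after 5 iterations
sag = a·(cosh(S/(2a)) − 1) = 18.895491·(cosh(1.421080) − 1) = 22.514385
T_max/T_min = cosh(S/(2a)) = 2.191522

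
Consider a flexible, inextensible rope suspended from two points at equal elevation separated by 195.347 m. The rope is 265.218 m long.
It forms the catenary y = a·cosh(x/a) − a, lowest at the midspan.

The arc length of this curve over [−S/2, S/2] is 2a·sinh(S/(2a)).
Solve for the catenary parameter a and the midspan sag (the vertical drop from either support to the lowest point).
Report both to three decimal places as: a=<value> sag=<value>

seed: a₀ = √(S³/(24(L−S))) = √(195.347³/(24·69.871)) = 66.673924
iter 1: u=1.464943  f(a)=+7.892e+00  f'(a)=-2.582e+00  a ← 66.673924 − (+7.892e+00/-2.582e+00) = 69.731012
iter 2: u=1.400718  f(a)=+5.753e-01  f'(a)=-2.218e+00  a ← 69.731012 − (+5.753e-01/-2.218e+00) = 69.990401
iter 3: u=1.395527  f(a)=+3.588e-03  f'(a)=-2.190e+00  a ← 69.990401 − (+3.588e-03/-2.190e+00) = 69.992039
iter 4: u=1.395494  f(a)=+1.415e-07  f'(a)=-2.190e+00  a ← 69.992039 − (+1.415e-07/-2.190e+00) = 69.992039
iter 5: u=1.395494  f(a)=+0.000e+00  f'(a)=-2.190e+00  a ← 69.992039 − (+0.000e+00/-2.190e+00) = 69.992039
converged: |Δa| < 1e-12 after 5 iterations
sag = a·(cosh(S/(2a)) − 1) = 69.992039·(cosh(1.395494) − 1) = 79.954726
T_max/T_min = cosh(S/(2a)) = 2.142340

a=69.992 sag=79.955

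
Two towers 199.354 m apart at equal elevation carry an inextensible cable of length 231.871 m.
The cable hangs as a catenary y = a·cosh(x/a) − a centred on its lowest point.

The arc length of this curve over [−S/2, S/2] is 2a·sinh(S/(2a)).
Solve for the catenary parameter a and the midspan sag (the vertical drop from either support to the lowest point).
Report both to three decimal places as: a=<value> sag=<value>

a=103.135 sag=52.035

seed: a₀ = √(S³/(24(L−S))) = √(199.354³/(24·32.517)) = 100.757312
iter 1: u=0.989278  f(a)=+1.629e+00  f'(a)=-7.109e-01  a ← 100.757312 − (+1.629e+00/-7.109e-01) = 103.048534
iter 2: u=0.967282  f(a)=+5.721e-02  f'(a)=-6.617e-01  a ← 103.048534 − (+5.721e-02/-6.617e-01) = 103.134996
iter 3: u=0.966471  f(a)=+7.629e-05  f'(a)=-6.600e-01  a ← 103.134996 − (+7.629e-05/-6.600e-01) = 103.135112
iter 4: u=0.966470  f(a)=+1.361e-10  f'(a)=-6.600e-01  a ← 103.135112 − (+1.361e-10/-6.600e-01) = 103.135112
iter 5: u=0.966470  f(a)=+2.842e-14  f'(a)=-6.600e-01  a ← 103.135112 − (+2.842e-14/-6.600e-01) = 103.135112
converged: |Δa| < 1e-12 after 5 iterations
sag = a·(cosh(S/(2a)) − 1) = 103.135112·(cosh(0.966470) − 1) = 52.035412
T_max/T_min = cosh(S/(2a)) = 1.504536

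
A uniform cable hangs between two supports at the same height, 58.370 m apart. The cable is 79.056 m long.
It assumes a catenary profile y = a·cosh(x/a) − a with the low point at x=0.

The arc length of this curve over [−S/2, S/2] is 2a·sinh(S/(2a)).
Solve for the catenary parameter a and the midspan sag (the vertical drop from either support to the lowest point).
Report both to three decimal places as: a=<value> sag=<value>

seed: a₀ = √(S³/(24(L−S))) = √(58.370³/(24·20.686)) = 20.014312
iter 1: u=1.458207  f(a)=+2.314e+00  f'(a)=-2.541e+00  a ← 20.014312 − (+2.314e+00/-2.541e+00) = 20.924836
iter 2: u=1.394754  f(a)=+1.673e-01  f'(a)=-2.186e+00  a ← 20.924836 − (+1.673e-01/-2.186e+00) = 21.001356
iter 3: u=1.389672  f(a)=+1.025e-03  f'(a)=-2.159e+00  a ← 21.001356 − (+1.025e-03/-2.159e+00) = 21.001830
iter 4: u=1.389641  f(a)=+3.898e-08  f'(a)=-2.159e+00  a ← 21.001830 − (+3.898e-08/-2.159e+00) = 21.001830
iter 5: u=1.389641  f(a)=+0.000e+00  f'(a)=-2.159e+00  a ← 21.001830 − (+0.000e+00/-2.159e+00) = 21.001830
converged: |Δa| < 1e-12 after 5 iterations
sag = a·(cosh(S/(2a)) − 1) = 21.001830·(cosh(1.389641) − 1) = 23.759086
T_max/T_min = cosh(S/(2a)) = 2.131286

a=21.002 sag=23.759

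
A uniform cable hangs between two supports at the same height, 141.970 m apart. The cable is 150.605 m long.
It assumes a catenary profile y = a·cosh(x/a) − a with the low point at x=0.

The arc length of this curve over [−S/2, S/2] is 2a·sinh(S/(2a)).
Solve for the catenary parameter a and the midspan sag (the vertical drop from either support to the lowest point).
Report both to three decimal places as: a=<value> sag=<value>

seed: a₀ = √(S³/(24(L−S))) = √(141.970³/(24·8.635)) = 117.505469
iter 1: u=0.604100  f(a)=+1.589e-01  f'(a)=-1.524e-01  a ← 117.505469 − (+1.589e-01/-1.524e-01) = 118.548325
iter 2: u=0.598785  f(a)=+2.141e-03  f'(a)=-1.483e-01  a ← 118.548325 − (+2.141e-03/-1.483e-01) = 118.562757
iter 3: u=0.598712  f(a)=+4.001e-07  f'(a)=-1.483e-01  a ← 118.562757 − (+4.001e-07/-1.483e-01) = 118.562760
iter 4: u=0.598712  f(a)=+5.684e-14  f'(a)=-1.483e-01  a ← 118.562760 − (+5.684e-14/-1.483e-01) = 118.562760
converged: |Δa| < 1e-12 after 4 iterations
sag = a·(cosh(S/(2a)) − 1) = 118.562760·(cosh(0.598712) − 1) = 21.892196
T_max/T_min = cosh(S/(2a)) = 1.184646

a=118.563 sag=21.892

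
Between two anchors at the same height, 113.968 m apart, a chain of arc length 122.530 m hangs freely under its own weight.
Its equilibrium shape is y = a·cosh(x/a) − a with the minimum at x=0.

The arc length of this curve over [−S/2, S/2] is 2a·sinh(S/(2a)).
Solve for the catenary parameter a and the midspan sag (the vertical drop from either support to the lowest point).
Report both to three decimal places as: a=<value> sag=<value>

seed: a₀ = √(S³/(24(L−S))) = √(113.968³/(24·8.562)) = 84.875268
iter 1: u=0.671385  f(a)=+1.951e-01  f'(a)=-2.110e-01  a ← 84.875268 − (+1.951e-01/-2.110e-01) = 85.799706
iter 2: u=0.664151  f(a)=+3.233e-03  f'(a)=-2.041e-01  a ← 85.799706 − (+3.233e-03/-2.041e-01) = 85.815548
iter 3: u=0.664029  f(a)=+9.210e-07  f'(a)=-2.039e-01  a ← 85.815548 − (+9.210e-07/-2.039e-01) = 85.815553
iter 4: u=0.664029  f(a)=+7.105e-14  f'(a)=-2.039e-01  a ← 85.815553 − (+7.105e-14/-2.039e-01) = 85.815553
converged: |Δa| < 1e-12 after 4 iterations
sag = a·(cosh(S/(2a)) − 1) = 85.815553·(cosh(0.664029) − 1) = 19.624996
T_max/T_min = cosh(S/(2a)) = 1.228688

a=85.816 sag=19.625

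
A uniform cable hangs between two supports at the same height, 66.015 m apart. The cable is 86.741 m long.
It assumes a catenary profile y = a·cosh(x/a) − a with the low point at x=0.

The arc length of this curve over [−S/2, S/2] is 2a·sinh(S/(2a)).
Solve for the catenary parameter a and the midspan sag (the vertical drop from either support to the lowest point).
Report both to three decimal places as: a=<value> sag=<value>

a=25.109 sag=25.006

seed: a₀ = √(S³/(24(L−S))) = √(66.015³/(24·20.726)) = 24.049197
iter 1: u=1.372499  f(a)=+2.042e+00  f'(a)=-2.071e+00  a ← 24.049197 − (+2.042e+00/-2.071e+00) = 25.035229
iter 2: u=1.318442  f(a)=+1.323e-01  f'(a)=-1.811e+00  a ← 25.035229 − (+1.323e-01/-1.811e+00) = 25.108304
iter 3: u=1.314605  f(a)=+6.405e-04  f'(a)=-1.793e+00  a ← 25.108304 − (+6.405e-04/-1.793e+00) = 25.108661
iter 4: u=1.314586  f(a)=+1.517e-08  f'(a)=-1.793e+00  a ← 25.108661 − (+1.517e-08/-1.793e+00) = 25.108661
iter 5: u=1.314586  f(a)=+0.000e+00  f'(a)=-1.793e+00  a ← 25.108661 − (+0.000e+00/-1.793e+00) = 25.108661
converged: |Δa| < 1e-12 after 5 iterations
sag = a·(cosh(S/(2a)) − 1) = 25.108661·(cosh(1.314586) − 1) = 25.005660
T_max/T_min = cosh(S/(2a)) = 1.995898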